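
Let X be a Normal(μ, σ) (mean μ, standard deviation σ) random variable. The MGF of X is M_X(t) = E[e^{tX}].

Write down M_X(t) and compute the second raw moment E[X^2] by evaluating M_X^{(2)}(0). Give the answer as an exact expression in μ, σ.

M_X(t) = e^(μ*t + σ^2*t^2/2)
dM/dt = μ*e^(μ*t)*e^(σ^2*t^2/2) + σ^2*t*e^(μ*t)*e^(σ^2*t^2/2)
d^2M/dt^2 = μ^2*e^(μ*t)*e^(σ^2*t^2/2) + 2*μ*σ^2*t*e^(μ*t)*e^(σ^2*t^2/2) + σ^4*t^2*e^(μ*t)*e^(σ^2*t^2/2) + σ^2*e^(μ*t)*e^(σ^2*t^2/2)

E[X^2] = d^2M/dt^2 |_{t=0} = μ^2 + σ^2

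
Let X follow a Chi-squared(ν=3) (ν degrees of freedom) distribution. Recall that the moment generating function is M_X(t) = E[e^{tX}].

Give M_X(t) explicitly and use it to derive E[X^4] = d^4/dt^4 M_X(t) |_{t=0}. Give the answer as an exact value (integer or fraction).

M_X(t) = (1 - 2*t)^(-3/2)
M^(4)(t) = -945/(32*t^5*√(1 - 2*t) - 80*t^4*√(1 - 2*t) + 80*t^3*√(1 - 2*t) - 40*t^2*√(1 - 2*t) + 10*t*√(1 - 2*t) - √(1 - 2*t))

E[X^4] = M^(4)(0) = 945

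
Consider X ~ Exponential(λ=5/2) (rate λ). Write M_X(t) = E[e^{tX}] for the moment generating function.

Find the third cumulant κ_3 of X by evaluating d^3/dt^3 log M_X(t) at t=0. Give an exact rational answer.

M_X(t) = 5/(2*(5/2 - t))
K_X(t) = log M_X(t) = -log(5/2 - t) - log(2) + log(5)
D^3[K](t) = -16/(8*t^3 - 60*t^2 + 150*t - 125)

κ_3 = D^3[K](0) = 16/125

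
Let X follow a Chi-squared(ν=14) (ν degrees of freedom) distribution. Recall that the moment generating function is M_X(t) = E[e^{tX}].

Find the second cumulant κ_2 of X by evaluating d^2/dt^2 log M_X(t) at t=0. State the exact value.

M_X(t) = (1 - 2*t)^(-7)
K_X(t) = log M_X(t) = -7*log(1 - 2*t)
D^2[K](t) = 28/(4*t^2 - 4*t + 1)

κ_2 = D^2[K](0) = 28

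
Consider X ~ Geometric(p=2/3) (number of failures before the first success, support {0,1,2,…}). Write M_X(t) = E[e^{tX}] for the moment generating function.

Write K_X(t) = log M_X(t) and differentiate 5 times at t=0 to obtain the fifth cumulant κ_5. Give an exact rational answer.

M_X(t) = 2/(3*(1 - e^(t)/3))
K_X(t) = log M_X(t) = -log(1 - e^(t)/3) - log(3) + log(2)
K′(t) = -e^(t)/(e^(t) - 3)
K′′(t) = 3*e^(t)/(e^(2*t) - 6*e^(t) + 9)
K′′′(t) = (-3*e^(2*t) - 9*e^(t))/(e^(3*t) - 9*e^(2*t) + 27*e^(t) - 27)
K′′′′(t) = (3*e^(3*t) + 36*e^(2*t) + 27*e^(t))/(e^(4*t) - 12*e^(3*t) + 54*e^(2*t) - 108*e^(t) + 81)
K′′′′′(t) = (-3*e^(4*t) - 99*e^(3*t) - 297*e^(2*t) - 81*e^(t))/(e^(5*t) - 15*e^(4*t) + 90*e^(3*t) - 270*e^(2*t) + 405*e^(t) - 243)

κ_5 = K′′′′′(0) = 15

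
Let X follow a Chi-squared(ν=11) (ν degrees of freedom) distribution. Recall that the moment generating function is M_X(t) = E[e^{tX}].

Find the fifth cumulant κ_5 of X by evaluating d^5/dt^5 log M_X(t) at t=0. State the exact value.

M_X(t) = (1 - 2*t)^(-11/2)
K_X(t) = log M_X(t) = -11*log(1 - 2*t)/2
dK/dt = -11/(2*t - 1)
d^2K/dt^2 = 22/(4*t^2 - 4*t + 1)
d^3K/dt^3 = -88/(8*t^3 - 12*t^2 + 6*t - 1)
d^4K/dt^4 = 528/(16*t^4 - 32*t^3 + 24*t^2 - 8*t + 1)
d^5K/dt^5 = -4224/(32*t^5 - 80*t^4 + 80*t^3 - 40*t^2 + 10*t - 1)

κ_5 = d^5K/dt^5 |_{t=0} = 4224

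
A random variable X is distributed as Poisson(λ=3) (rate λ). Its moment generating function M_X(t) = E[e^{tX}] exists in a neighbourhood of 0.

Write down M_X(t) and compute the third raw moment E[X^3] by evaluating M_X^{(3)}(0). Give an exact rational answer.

E[X^3] = M′′′(0) = 57

M_X(t) = e^(3*e^(t) - 3)
M′(t) = 3*e^(-3)*e^(t)*e^(3*e^(t))
M′′(t) = (9*e^(2*t)*e^(3*e^(t)) + 3*e^(t)*e^(3*e^(t)))*e^(-3)
M′′′(t) = (27*e^(3*t)*e^(3*e^(t)) + 27*e^(2*t)*e^(3*e^(t)) + 3*e^(t)*e^(3*e^(t)))*e^(-3)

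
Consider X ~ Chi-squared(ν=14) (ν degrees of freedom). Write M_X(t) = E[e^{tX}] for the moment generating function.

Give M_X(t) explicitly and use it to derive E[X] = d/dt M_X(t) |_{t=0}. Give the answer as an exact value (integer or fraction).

E[X] = D[M](0) = 14

M_X(t) = (1 - 2*t)^(-7)
D[M](t) = 14/(256*t^8 - 1024*t^7 + 1792*t^6 - 1792*t^5 + 1120*t^4 - 448*t^3 + 112*t^2 - 16*t + 1)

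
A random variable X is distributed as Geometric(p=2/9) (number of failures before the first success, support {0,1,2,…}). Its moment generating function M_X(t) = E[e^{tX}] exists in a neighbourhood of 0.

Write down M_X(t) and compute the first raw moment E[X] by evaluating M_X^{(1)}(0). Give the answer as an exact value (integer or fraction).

E[X] = dM/dt |_{t=0} = 7/2

M_X(t) = 2/(9*(1 - 7*e^(t)/9))
dM/dt = 14*e^(t)/(49*e^(2*t) - 126*e^(t) + 81)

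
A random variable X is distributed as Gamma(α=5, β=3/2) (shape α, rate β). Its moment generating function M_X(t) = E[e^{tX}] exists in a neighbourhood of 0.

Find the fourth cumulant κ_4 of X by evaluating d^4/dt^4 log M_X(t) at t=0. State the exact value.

κ_4 = K^(4)(0) = 160/27

M_X(t) = 243/(32*(3/2 - t)^5)
K_X(t) = log M_X(t) = -5*log(3/2 - t) - 5*log(2) + 5*log(3)
K^(4)(t) = 480/(16*t^4 - 96*t^3 + 216*t^2 - 216*t + 81)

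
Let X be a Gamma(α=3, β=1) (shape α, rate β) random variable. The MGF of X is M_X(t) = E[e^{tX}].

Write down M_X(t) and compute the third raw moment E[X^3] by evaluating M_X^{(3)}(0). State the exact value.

E[X^3] = M^(3)(0) = 60

M_X(t) = (1 - t)^(-3)
M^(3)(t) = 60/(t^6 - 6*t^5 + 15*t^4 - 20*t^3 + 15*t^2 - 6*t + 1)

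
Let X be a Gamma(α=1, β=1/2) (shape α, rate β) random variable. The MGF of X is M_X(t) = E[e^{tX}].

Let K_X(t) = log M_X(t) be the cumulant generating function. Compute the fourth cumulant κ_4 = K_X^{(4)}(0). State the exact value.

M_X(t) = 1/(2*(1/2 - t))
K_X(t) = log M_X(t) = -log(1/2 - t) - log(2)
K^(4)(t) = 96/(16*t^4 - 32*t^3 + 24*t^2 - 8*t + 1)

κ_4 = K^(4)(0) = 96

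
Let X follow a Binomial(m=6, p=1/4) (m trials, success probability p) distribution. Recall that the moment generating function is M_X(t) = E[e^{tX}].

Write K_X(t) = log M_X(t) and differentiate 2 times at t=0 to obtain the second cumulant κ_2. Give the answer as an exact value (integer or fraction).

M_X(t) = (e^(t)/4 + 3/4)^6
K_X(t) = log M_X(t) = 6*log(e^(t)/4 + 3/4)
D^2[K](t) = 18*e^(t)/(e^(2*t) + 6*e^(t) + 9)

κ_2 = D^2[K](0) = 9/8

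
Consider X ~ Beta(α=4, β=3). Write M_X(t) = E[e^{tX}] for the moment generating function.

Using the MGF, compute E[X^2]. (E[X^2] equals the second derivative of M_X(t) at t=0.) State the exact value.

M_X(t) = ₁F₁(4; 7; t)
D^2[M](t) = 5*₁F₁(6; 9; t)/14

E[X^2] = D^2[M](0) = 5/14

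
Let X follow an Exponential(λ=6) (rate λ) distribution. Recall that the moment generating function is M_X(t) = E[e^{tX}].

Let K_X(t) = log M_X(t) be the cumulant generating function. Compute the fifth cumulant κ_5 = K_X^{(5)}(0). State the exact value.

κ_5 = K^(5)(0) = 1/324

M_X(t) = 6/(6 - t)
K_X(t) = log M_X(t) = -log(6 - t) + log(6)
K^(5)(t) = -24/(t^5 - 30*t^4 + 360*t^3 - 2160*t^2 + 6480*t - 7776)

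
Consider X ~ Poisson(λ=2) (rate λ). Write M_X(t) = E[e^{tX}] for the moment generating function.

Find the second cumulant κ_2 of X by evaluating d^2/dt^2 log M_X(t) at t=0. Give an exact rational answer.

κ_2 = d^2K/dt^2 |_{t=0} = 2

M_X(t) = e^(2*e^(t) - 2)
K_X(t) = log M_X(t) = 2*e^(t) - 2
dK/dt = 2*e^(t)
d^2K/dt^2 = 2*e^(t)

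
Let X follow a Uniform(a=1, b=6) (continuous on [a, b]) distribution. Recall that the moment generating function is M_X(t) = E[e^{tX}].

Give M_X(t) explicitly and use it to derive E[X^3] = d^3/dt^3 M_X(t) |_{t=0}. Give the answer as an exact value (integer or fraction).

E[X^3] = M′′′(0) = 259/4

M_X(t) = (e^(6*t) - e^(t))/(5*t)
M′(t) = (6*t*e^(6*t) - t*e^(t) - e^(6*t) + e^(t))/(5*t^2)
M′′(t) = (36*t^2*e^(6*t) - t^2*e^(t) - 12*t*e^(6*t) + 2*t*e^(t) + 2*e^(6*t) - 2*e^(t))/(5*t^3)
M′′′(t) = (216*t^3*e^(6*t) - t^3*e^(t) - 108*t^2*e^(6*t) + 3*t^2*e^(t) + 36*t*e^(6*t) - 6*t*e^(t) - 6*e^(6*t) + 6*e^(t))/(5*t^4)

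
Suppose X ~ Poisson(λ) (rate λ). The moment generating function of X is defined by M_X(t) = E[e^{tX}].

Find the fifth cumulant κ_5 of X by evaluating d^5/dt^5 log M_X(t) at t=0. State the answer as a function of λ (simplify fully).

M_X(t) = e^(λ*(e^(t) - 1))
K_X(t) = log M_X(t) = λ*(e^(t) - 1)
D^5[K](t) = λ*e^(t)

κ_5 = D^5[K](0) = λ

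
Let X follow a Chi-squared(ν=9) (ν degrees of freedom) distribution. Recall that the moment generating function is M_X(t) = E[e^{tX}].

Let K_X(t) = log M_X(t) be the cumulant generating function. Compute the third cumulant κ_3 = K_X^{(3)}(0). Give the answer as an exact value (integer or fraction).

κ_3 = K′′′(0) = 72

M_X(t) = (1 - 2*t)^(-9/2)
K_X(t) = log M_X(t) = -9*log(1 - 2*t)/2
K′(t) = -9/(2*t - 1)
K′′(t) = 18/(4*t^2 - 4*t + 1)
K′′′(t) = -72/(8*t^3 - 12*t^2 + 6*t - 1)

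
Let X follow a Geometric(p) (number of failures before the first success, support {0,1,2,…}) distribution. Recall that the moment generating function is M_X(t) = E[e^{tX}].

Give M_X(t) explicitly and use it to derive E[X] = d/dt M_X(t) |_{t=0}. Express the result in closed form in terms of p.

E[X] = D[M](0) = (1 - p)/p

M_X(t) = p/(-(1 - p)*e^(t) + 1)
D[M](t) = (-p^2*e^(t) + p*e^(t))/(p^2*e^(2*t) - 2*p*e^(2*t) + 2*p*e^(t) + e^(2*t) - 2*e^(t) + 1)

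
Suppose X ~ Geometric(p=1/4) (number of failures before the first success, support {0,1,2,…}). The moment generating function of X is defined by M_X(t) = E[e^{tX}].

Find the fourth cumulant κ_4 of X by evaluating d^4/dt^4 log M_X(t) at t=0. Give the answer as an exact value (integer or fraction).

κ_4 = d^4K/dt^4 |_{t=0} = 876

M_X(t) = 1/(4*(1 - 3*e^(t)/4))
K_X(t) = log M_X(t) = -log(1 - 3*e^(t)/4) - 2*log(2)
dK/dt = -3*e^(t)/(3*e^(t) - 4)
d^2K/dt^2 = 12*e^(t)/(9*e^(2*t) - 24*e^(t) + 16)
d^3K/dt^3 = (-36*e^(2*t) - 48*e^(t))/(27*e^(3*t) - 108*e^(2*t) + 144*e^(t) - 64)
d^4K/dt^4 = (108*e^(3*t) + 576*e^(2*t) + 192*e^(t))/(81*e^(4*t) - 432*e^(3*t) + 864*e^(2*t) - 768*e^(t) + 256)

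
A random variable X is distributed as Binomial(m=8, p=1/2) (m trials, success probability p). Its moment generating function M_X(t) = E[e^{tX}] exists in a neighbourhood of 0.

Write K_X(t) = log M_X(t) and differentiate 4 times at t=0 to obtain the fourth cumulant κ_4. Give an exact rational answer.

M_X(t) = (e^(t)/2 + 1/2)^8
K_X(t) = log M_X(t) = 8*log(e^(t)/2 + 1/2)
D^4[K](t) = (8*e^(3*t) - 32*e^(2*t) + 8*e^(t))/(e^(4*t) + 4*e^(3*t) + 6*e^(2*t) + 4*e^(t) + 1)

κ_4 = D^4[K](0) = -1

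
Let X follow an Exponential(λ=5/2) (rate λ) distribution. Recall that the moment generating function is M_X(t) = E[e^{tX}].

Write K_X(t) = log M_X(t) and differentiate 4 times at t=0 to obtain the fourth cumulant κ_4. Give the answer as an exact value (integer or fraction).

κ_4 = K^(4)(0) = 96/625

M_X(t) = 5/(2*(5/2 - t))
K_X(t) = log M_X(t) = -log(5/2 - t) - log(2) + log(5)
K^(4)(t) = 96/(16*t^4 - 160*t^3 + 600*t^2 - 1000*t + 625)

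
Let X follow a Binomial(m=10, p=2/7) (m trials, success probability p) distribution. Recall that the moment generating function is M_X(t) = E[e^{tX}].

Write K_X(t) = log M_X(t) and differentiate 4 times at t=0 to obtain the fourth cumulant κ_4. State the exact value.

κ_4 = K′′′′(0) = -1100/2401

M_X(t) = (2*e^(t)/7 + 5/7)^10
K_X(t) = log M_X(t) = 10*log(2*e^(t)/7 + 5/7)
K′(t) = 20*e^(t)/(2*e^(t) + 5)
K′′(t) = 100*e^(t)/(4*e^(2*t) + 20*e^(t) + 25)
K′′′(t) = (-200*e^(2*t) + 500*e^(t))/(8*e^(3*t) + 60*e^(2*t) + 150*e^(t) + 125)
K′′′′(t) = (400*e^(3*t) - 4000*e^(2*t) + 2500*e^(t))/(16*e^(4*t) + 160*e^(3*t) + 600*e^(2*t) + 1000*e^(t) + 625)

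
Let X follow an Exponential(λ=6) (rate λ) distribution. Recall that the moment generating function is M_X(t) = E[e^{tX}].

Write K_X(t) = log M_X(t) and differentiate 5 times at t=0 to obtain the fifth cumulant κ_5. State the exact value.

M_X(t) = 6/(6 - t)
K_X(t) = log M_X(t) = -log(6 - t) + log(6)
K′(t) = -1/(t - 6)
K′′(t) = 1/(t^2 - 12*t + 36)
K′′′(t) = -2/(t^3 - 18*t^2 + 108*t - 216)
K′′′′(t) = 6/(t^4 - 24*t^3 + 216*t^2 - 864*t + 1296)
K′′′′′(t) = -24/(t^5 - 30*t^4 + 360*t^3 - 2160*t^2 + 6480*t - 7776)

κ_5 = K′′′′′(0) = 1/324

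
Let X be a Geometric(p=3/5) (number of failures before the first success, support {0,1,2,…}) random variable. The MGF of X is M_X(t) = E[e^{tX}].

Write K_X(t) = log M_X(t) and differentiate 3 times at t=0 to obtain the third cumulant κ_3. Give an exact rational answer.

M_X(t) = 3/(5*(1 - 2*e^(t)/5))
K_X(t) = log M_X(t) = -log(1 - 2*e^(t)/5) - log(5) + log(3)
K′(t) = -2*e^(t)/(2*e^(t) - 5)
K′′(t) = 10*e^(t)/(4*e^(2*t) - 20*e^(t) + 25)
K′′′(t) = (-20*e^(2*t) - 50*e^(t))/(8*e^(3*t) - 60*e^(2*t) + 150*e^(t) - 125)

κ_3 = K′′′(0) = 70/27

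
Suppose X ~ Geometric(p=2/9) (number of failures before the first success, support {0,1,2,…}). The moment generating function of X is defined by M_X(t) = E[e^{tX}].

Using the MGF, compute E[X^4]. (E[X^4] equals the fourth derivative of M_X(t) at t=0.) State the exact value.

E[X^4] = d^4M/dt^4 |_{t=0} = 5320

M_X(t) = 2/(9*(1 - 7*e^(t)/9))
dM/dt = 14*e^(t)/(49*e^(2*t) - 126*e^(t) + 81)
d^2M/dt^2 = (-98*e^(2*t) - 126*e^(t))/(343*e^(3*t) - 1323*e^(2*t) + 1701*e^(t) - 729)
d^3M/dt^3 = (686*e^(3*t) + 3528*e^(2*t) + 1134*e^(t))/(2401*e^(4*t) - 12348*e^(3*t) + 23814*e^(2*t) - 20412*e^(t) + 6561)
d^4M/dt^4 = (-4802*e^(4*t) - 67914*e^(3*t) - 87318*e^(2*t) - 10206*e^(t))/(16807*e^(5*t) - 108045*e^(4*t) + 277830*e^(3*t) - 357210*e^(2*t) + 229635*e^(t) - 59049)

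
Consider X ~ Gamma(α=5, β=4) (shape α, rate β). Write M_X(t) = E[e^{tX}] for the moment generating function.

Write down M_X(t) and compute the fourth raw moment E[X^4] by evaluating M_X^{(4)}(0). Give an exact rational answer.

E[X^4] = M′′′′(0) = 105/16

M_X(t) = 1024/(4 - t)^5
M′(t) = 5120/(t^6 - 24*t^5 + 240*t^4 - 1280*t^3 + 3840*t^2 - 6144*t + 4096)
M′′(t) = -30720/(t^7 - 28*t^6 + 336*t^5 - 2240*t^4 + 8960*t^3 - 21504*t^2 + 28672*t - 16384)
M′′′(t) = 215040/(t^8 - 32*t^7 + 448*t^6 - 3584*t^5 + 17920*t^4 - 57344*t^3 + 114688*t^2 - 131072*t + 65536)
M′′′′(t) = -1720320/(t^9 - 36*t^8 + 576*t^7 - 5376*t^6 + 32256*t^5 - 129024*t^4 + 344064*t^3 - 589824*t^2 + 589824*t - 262144)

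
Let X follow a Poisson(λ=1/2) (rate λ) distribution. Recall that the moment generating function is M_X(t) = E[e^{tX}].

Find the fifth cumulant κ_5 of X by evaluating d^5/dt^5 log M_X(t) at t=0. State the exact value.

κ_5 = D^5[K](0) = 1/2

M_X(t) = e^(e^(t)/2 - 1/2)
K_X(t) = log M_X(t) = e^(t)/2 - 1/2
D^5[K](t) = e^(t)/2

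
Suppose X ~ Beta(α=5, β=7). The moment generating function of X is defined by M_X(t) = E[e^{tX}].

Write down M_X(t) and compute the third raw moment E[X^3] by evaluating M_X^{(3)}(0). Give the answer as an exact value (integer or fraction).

E[X^3] = M^(3)(0) = 5/52

M_X(t) = ₁F₁(5; 12; t)
M^(3)(t) = 5*₁F₁(8; 15; t)/52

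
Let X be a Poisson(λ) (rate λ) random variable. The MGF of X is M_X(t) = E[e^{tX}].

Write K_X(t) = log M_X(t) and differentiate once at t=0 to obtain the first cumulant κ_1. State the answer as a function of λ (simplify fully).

κ_1 = K^(1)(0) = λ

M_X(t) = e^(λ*(e^(t) - 1))
K_X(t) = log M_X(t) = λ*(e^(t) - 1)
K^(1)(t) = λ*e^(t)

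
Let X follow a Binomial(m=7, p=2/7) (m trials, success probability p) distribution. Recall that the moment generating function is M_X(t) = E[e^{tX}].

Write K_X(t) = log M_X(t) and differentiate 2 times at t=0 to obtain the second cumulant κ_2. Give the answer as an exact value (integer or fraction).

M_X(t) = (2*e^(t)/7 + 5/7)^7
K_X(t) = log M_X(t) = 7*log(2*e^(t)/7 + 5/7)
K′(t) = 14*e^(t)/(2*e^(t) + 5)
K′′(t) = 70*e^(t)/(4*e^(2*t) + 20*e^(t) + 25)

κ_2 = K′′(0) = 10/7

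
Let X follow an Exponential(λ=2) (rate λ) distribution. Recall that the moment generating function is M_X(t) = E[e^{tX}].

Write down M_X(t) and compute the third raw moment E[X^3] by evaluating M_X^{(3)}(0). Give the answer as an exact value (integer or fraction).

M_X(t) = 2/(2 - t)
M′(t) = 2/(t^2 - 4*t + 4)
M′′(t) = -4/(t^3 - 6*t^2 + 12*t - 8)
M′′′(t) = 12/(t^4 - 8*t^3 + 24*t^2 - 32*t + 16)

E[X^3] = M′′′(0) = 3/4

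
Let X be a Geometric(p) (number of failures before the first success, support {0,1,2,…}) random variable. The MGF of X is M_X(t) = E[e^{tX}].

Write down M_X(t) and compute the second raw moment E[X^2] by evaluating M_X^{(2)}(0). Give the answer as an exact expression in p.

E[X^2] = M^(2)(0) = 1 - 3/p + 2/p^2

M_X(t) = p/(-(1 - p)*e^(t) + 1)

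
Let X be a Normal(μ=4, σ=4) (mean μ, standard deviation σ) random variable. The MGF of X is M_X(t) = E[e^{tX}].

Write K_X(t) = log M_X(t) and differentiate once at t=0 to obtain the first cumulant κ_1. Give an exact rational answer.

κ_1 = K′(0) = 4

M_X(t) = e^(8*t^2 + 4*t)
K_X(t) = log M_X(t) = 8*t^2 + 4*t
K′(t) = 16*t + 4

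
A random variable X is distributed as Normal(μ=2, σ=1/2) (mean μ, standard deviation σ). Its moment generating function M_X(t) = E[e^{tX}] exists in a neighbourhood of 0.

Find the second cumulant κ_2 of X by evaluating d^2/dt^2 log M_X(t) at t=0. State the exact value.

κ_2 = K^(2)(0) = 1/4

M_X(t) = e^(t^2/8 + 2*t)
K_X(t) = log M_X(t) = t^2/8 + 2*t
K^(2)(t) = 1/4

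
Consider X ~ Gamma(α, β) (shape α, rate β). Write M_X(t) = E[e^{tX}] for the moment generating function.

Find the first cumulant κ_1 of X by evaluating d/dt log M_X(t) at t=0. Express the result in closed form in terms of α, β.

κ_1 = K′(0) = α/β

M_X(t) = (β/(β - t))^α
K_X(t) = log M_X(t) = α*(log(β) - log(β - t))
K′(t) = -α/(-β + t)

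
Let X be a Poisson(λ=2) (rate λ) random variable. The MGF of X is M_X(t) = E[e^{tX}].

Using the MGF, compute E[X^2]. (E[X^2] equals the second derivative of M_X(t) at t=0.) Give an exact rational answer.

M_X(t) = e^(2*e^(t) - 2)
M^(2)(t) = (4*e^(2*t)*e^(2*e^(t)) + 2*e^(t)*e^(2*e^(t)))*e^(-2)

E[X^2] = M^(2)(0) = 6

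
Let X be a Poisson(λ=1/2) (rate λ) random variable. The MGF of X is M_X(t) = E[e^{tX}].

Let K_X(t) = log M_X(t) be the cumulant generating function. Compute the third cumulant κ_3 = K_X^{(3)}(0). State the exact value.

M_X(t) = e^(e^(t)/2 - 1/2)
K_X(t) = log M_X(t) = e^(t)/2 - 1/2
D^3[K](t) = e^(t)/2

κ_3 = D^3[K](0) = 1/2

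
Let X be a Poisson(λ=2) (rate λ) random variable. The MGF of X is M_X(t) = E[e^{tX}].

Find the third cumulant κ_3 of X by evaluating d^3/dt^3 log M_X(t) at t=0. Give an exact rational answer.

κ_3 = K′′′(0) = 2

M_X(t) = e^(2*e^(t) - 2)
K_X(t) = log M_X(t) = 2*e^(t) - 2
K′(t) = 2*e^(t)
K′′(t) = 2*e^(t)
K′′′(t) = 2*e^(t)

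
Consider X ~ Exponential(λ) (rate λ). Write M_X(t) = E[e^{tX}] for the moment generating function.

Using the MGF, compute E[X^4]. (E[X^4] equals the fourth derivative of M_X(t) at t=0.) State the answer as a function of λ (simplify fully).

M_X(t) = λ/(λ - t)
M^(4)(t) = -24*λ/(-λ^5 + 5*λ^4*t - 10*λ^3*t^2 + 10*λ^2*t^3 - 5*λ*t^4 + t^5)

E[X^4] = M^(4)(0) = 24/λ^4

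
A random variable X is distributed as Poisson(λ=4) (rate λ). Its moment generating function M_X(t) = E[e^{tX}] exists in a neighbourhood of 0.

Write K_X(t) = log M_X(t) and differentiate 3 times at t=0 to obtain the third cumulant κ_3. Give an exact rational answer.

M_X(t) = e^(4*e^(t) - 4)
K_X(t) = log M_X(t) = 4*e^(t) - 4
K^(3)(t) = 4*e^(t)

κ_3 = K^(3)(0) = 4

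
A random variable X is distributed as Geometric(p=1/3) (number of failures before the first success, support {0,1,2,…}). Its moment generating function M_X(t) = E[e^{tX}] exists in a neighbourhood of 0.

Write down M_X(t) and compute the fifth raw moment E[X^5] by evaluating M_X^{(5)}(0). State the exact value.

E[X^5] = M^(5)(0) = 9002

M_X(t) = 1/(3*(1 - 2*e^(t)/3))
M^(5)(t) = (32*e^(5*t) + 1248*e^(4*t) + 4752*e^(3*t) + 2808*e^(2*t) + 162*e^(t))/(64*e^(6*t) - 576*e^(5*t) + 2160*e^(4*t) - 4320*e^(3*t) + 4860*e^(2*t) - 2916*e^(t) + 729)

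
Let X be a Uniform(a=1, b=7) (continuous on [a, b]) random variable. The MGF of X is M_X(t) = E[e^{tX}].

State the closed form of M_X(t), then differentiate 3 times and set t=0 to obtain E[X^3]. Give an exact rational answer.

M_X(t) = (e^(7*t) - e^(t))/(6*t)
M′(t) = (7*t*e^(7*t) - t*e^(t) - e^(7*t) + e^(t))/(6*t^2)
M′′(t) = (49*t^2*e^(7*t) - t^2*e^(t) - 14*t*e^(7*t) + 2*t*e^(t) + 2*e^(7*t) - 2*e^(t))/(6*t^3)
M′′′(t) = (343*t^3*e^(7*t) - t^3*e^(t) - 147*t^2*e^(7*t) + 3*t^2*e^(t) + 42*t*e^(7*t) - 6*t*e^(t) - 6*e^(7*t) + 6*e^(t))/(6*t^4)

E[X^3] = M′′′(0) = 100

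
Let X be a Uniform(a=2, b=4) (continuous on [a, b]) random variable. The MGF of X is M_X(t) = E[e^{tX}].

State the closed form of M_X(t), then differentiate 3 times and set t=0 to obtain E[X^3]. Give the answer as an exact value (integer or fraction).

M_X(t) = (e^(4*t) - e^(2*t))/(2*t)
dM/dt = (4*t*e^(4*t) - 2*t*e^(2*t) - e^(4*t) + e^(2*t))/(2*t^2)
d^2M/dt^2 = (8*t^2*e^(4*t) - 2*t^2*e^(2*t) - 4*t*e^(4*t) + 2*t*e^(2*t) + e^(4*t) - e^(2*t))/t^3
d^3M/dt^3 = (32*t^3*e^(4*t) - 4*t^3*e^(2*t) - 24*t^2*e^(4*t) + 6*t^2*e^(2*t) + 12*t*e^(4*t) - 6*t*e^(2*t) - 3*e^(4*t) + 3*e^(2*t))/t^4

E[X^3] = d^3M/dt^3 |_{t=0} = 30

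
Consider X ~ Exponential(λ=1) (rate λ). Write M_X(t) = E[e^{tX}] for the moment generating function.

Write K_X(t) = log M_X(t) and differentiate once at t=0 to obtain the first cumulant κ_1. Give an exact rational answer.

κ_1 = K′(0) = 1

M_X(t) = 1/(1 - t)
K_X(t) = log M_X(t) = -log(1 - t)
K′(t) = -1/(t - 1)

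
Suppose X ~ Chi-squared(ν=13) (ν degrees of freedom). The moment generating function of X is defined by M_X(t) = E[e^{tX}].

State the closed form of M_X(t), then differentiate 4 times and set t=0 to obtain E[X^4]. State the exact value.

M_X(t) = (1 - 2*t)^(-13/2)

E[X^4] = M^(4)(0) = 62985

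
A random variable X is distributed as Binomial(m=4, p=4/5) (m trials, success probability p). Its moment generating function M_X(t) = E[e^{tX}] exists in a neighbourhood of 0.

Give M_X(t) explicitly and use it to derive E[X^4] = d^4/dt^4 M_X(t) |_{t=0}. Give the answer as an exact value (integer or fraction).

E[X^4] = D^4[M](0) = 87824/625

M_X(t) = (4*e^(t)/5 + 1/5)^4
D^4[M](t) = 65536*e^(4*t)/625 + 20736*e^(3*t)/625 + 1536*e^(2*t)/625 + 16*e^(t)/625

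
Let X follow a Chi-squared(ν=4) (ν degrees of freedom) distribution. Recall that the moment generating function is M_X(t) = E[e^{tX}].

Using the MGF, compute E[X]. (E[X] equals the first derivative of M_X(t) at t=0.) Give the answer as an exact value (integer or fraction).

M_X(t) = (1 - 2*t)^(-2)
dM/dt = -4/(8*t^3 - 12*t^2 + 6*t - 1)

E[X] = dM/dt |_{t=0} = 4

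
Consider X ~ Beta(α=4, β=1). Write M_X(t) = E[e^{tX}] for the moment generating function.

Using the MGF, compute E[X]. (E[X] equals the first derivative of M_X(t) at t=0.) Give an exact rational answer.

E[X] = M^(1)(0) = 4/5

M_X(t) = ₁F₁(4; 5; t)
M^(1)(t) = 4*₁F₁(5; 6; t)/5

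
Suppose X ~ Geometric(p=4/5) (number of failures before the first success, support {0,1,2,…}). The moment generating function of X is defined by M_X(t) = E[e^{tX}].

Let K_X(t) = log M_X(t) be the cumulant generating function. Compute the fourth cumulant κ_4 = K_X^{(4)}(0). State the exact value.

M_X(t) = 4/(5*(1 - e^(t)/5))
K_X(t) = log M_X(t) = -log(1 - e^(t)/5) - log(5) + 2*log(2)
K′(t) = -e^(t)/(e^(t) - 5)
K′′(t) = 5*e^(t)/(e^(2*t) - 10*e^(t) + 25)
K′′′(t) = (-5*e^(2*t) - 25*e^(t))/(e^(3*t) - 15*e^(2*t) + 75*e^(t) - 125)
K′′′′(t) = (5*e^(3*t) + 100*e^(2*t) + 125*e^(t))/(e^(4*t) - 20*e^(3*t) + 150*e^(2*t) - 500*e^(t) + 625)

κ_4 = K′′′′(0) = 115/128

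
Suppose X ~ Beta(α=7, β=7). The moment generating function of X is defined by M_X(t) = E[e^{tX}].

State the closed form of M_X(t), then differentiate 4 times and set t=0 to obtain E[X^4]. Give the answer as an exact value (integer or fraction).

E[X^4] = d^4M/dt^4 |_{t=0} = 3/34

M_X(t) = ₁F₁(7; 14; t)
dM/dt = ₁F₁(8; 15; t)/2
d^2M/dt^2 = 4*₁F₁(9; 16; t)/15
d^3M/dt^3 = 3*₁F₁(10; 17; t)/20
d^4M/dt^4 = 3*₁F₁(11; 18; t)/34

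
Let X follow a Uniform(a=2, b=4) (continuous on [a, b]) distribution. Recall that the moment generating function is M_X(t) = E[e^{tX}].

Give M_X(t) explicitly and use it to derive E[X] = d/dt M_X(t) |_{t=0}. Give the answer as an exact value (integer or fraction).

E[X] = D[M](0) = 3

M_X(t) = (e^(4*t) - e^(2*t))/(2*t)
D[M](t) = (4*t*e^(4*t) - 2*t*e^(2*t) - e^(4*t) + e^(2*t))/(2*t^2)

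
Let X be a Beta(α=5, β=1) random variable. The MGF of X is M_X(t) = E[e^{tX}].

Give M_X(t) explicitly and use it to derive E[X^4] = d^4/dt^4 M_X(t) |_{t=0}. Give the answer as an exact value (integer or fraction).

M_X(t) = ₁F₁(5; 6; t)
dM/dt = 5*₁F₁(6; 7; t)/6
d^2M/dt^2 = 5*₁F₁(7; 8; t)/7
d^3M/dt^3 = 5*₁F₁(8; 9; t)/8
d^4M/dt^4 = 5*₁F₁(9; 10; t)/9

E[X^4] = d^4M/dt^4 |_{t=0} = 5/9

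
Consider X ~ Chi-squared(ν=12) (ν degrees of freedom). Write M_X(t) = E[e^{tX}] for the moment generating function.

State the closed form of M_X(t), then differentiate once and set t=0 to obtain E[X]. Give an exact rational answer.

M_X(t) = (1 - 2*t)^(-6)
M^(1)(t) = -12/(128*t^7 - 448*t^6 + 672*t^5 - 560*t^4 + 280*t^3 - 84*t^2 + 14*t - 1)

E[X] = M^(1)(0) = 12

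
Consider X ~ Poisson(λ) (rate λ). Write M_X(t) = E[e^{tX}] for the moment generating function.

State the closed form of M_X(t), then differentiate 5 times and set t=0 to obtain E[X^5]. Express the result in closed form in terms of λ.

M_X(t) = e^(λ*(e^(t) - 1))
M′(t) = λ*e^(-λ)*e^(t)*e^(λ*e^(t))
M′′(t) = (λ^2*e^(2*t)*e^(λ*e^(t)) + λ*e^(t)*e^(λ*e^(t)))*e^(-λ)
M′′′(t) = (λ^3*e^(3*t)*e^(λ*e^(t)) + 3*λ^2*e^(2*t)*e^(λ*e^(t)) + λ*e^(t)*e^(λ*e^(t)))*e^(-λ)
M′′′′(t) = (λ^4*e^(4*t)*e^(λ*e^(t)) + 6*λ^3*e^(3*t)*e^(λ*e^(t)) + 7*λ^2*e^(2*t)*e^(λ*e^(t)) + λ*e^(t)*e^(λ*e^(t)))*e^(-λ)
M′′′′′(t) = (λ^5*e^(5*t)*e^(λ*e^(t)) + 10*λ^4*e^(4*t)*e^(λ*e^(t)) + 25*λ^3*e^(3*t)*e^(λ*e^(t)) + 15*λ^2*e^(2*t)*e^(λ*e^(t)) + λ*e^(t)*e^(λ*e^(t)))*e^(-λ)

E[X^5] = M′′′′′(0) = λ*(λ^4 + 10*λ^3 + 25*λ^2 + 15*λ + 1)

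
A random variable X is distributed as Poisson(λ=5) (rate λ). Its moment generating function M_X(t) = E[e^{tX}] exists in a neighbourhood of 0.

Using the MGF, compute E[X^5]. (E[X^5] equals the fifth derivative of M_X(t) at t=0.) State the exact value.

M_X(t) = e^(5*e^(t) - 5)
D^5[M](t) = (3125*e^(5*t)*e^(5*e^(t)) + 6250*e^(4*t)*e^(5*e^(t)) + 3125*e^(3*t)*e^(5*e^(t)) + 375*e^(2*t)*e^(5*e^(t)) + 5*e^(t)*e^(5*e^(t)))*e^(-5)

E[X^5] = D^5[M](0) = 12880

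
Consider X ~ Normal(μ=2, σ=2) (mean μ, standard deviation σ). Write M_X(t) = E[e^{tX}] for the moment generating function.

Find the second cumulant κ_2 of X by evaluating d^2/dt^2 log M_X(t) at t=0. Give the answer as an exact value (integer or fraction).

M_X(t) = e^(2*t^2 + 2*t)
K_X(t) = log M_X(t) = 2*t^2 + 2*t
dK/dt = 4*t + 2
d^2K/dt^2 = 4

κ_2 = d^2K/dt^2 |_{t=0} = 4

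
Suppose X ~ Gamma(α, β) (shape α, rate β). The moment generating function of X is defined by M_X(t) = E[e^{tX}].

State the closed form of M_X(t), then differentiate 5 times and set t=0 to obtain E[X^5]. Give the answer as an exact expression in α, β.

E[X^5] = d^5M/dt^5 |_{t=0} = α*(α^4 + 10*α^3 + 35*α^2 + 50*α + 24)/β^5

M_X(t) = (β/(β - t))^α
dM/dt = -α*β^α*(1/(β - t))^α/(-β + t)
d^2M/dt^2 = (α^2*β^α*(1/(β - t))^α + α*β^α*(1/(β - t))^α)/(β^2 - 2*β*t + t^2)
d^3M/dt^3 = (-α^3*β^α*(1/(β - t))^α - 3*α^2*β^α*(1/(β - t))^α - 2*α*β^α*(1/(β - t))^α)/(-β^3 + 3*β^2*t - 3*β*t^2 + t^3)
d^4M/dt^4 = (α^4*β^α*(1/(β - t))^α + 6*α^3*β^α*(1/(β - t))^α + 11*α^2*β^α*(1/(β - t))^α + 6*α*β^α*(1/(β - t))^α)/(β^4 - 4*β^3*t + 6*β^2*t^2 - 4*β*t^3 + t^4)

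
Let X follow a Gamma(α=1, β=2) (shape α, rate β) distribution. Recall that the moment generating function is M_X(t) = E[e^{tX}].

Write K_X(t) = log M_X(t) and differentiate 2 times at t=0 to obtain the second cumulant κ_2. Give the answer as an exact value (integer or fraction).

κ_2 = d^2K/dt^2 |_{t=0} = 1/4

M_X(t) = 2/(2 - t)
K_X(t) = log M_X(t) = -log(2 - t) + log(2)
dK/dt = -1/(t - 2)
d^2K/dt^2 = 1/(t^2 - 4*t + 4)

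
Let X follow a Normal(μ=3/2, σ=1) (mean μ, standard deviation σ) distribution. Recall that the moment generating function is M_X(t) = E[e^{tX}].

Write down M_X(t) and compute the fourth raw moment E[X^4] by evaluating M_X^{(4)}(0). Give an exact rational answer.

E[X^4] = M^(4)(0) = 345/16

M_X(t) = e^(t^2/2 + 3*t/2)
M^(4)(t) = t^4*e^(3*t/2)*e^(t^2/2) + 6*t^3*e^(3*t/2)*e^(t^2/2) + 39*t^2*e^(3*t/2)*e^(t^2/2)/2 + 63*t*e^(3*t/2)*e^(t^2/2)/2 + 345*e^(3*t/2)*e^(t^2/2)/16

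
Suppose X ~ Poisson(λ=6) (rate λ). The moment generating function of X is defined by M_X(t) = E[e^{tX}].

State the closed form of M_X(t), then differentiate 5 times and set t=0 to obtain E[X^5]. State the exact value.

M_X(t) = e^(6*e^(t) - 6)
D^5[M](t) = (7776*e^(5*t)*e^(6*e^(t)) + 12960*e^(4*t)*e^(6*e^(t)) + 5400*e^(3*t)*e^(6*e^(t)) + 540*e^(2*t)*e^(6*e^(t)) + 6*e^(t)*e^(6*e^(t)))*e^(-6)

E[X^5] = D^5[M](0) = 26682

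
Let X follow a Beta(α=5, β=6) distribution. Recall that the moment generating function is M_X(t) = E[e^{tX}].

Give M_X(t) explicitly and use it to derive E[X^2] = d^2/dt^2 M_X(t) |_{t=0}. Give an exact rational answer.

E[X^2] = M′′(0) = 5/22

M_X(t) = ₁F₁(5; 11; t)
M′(t) = 5*₁F₁(6; 12; t)/11
M′′(t) = 5*₁F₁(7; 13; t)/22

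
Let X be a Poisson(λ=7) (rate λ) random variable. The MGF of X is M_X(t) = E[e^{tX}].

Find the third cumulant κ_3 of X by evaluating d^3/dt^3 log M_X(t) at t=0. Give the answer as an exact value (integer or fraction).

κ_3 = K′′′(0) = 7

M_X(t) = e^(7*e^(t) - 7)
K_X(t) = log M_X(t) = 7*e^(t) - 7
K′(t) = 7*e^(t)
K′′(t) = 7*e^(t)
K′′′(t) = 7*e^(t)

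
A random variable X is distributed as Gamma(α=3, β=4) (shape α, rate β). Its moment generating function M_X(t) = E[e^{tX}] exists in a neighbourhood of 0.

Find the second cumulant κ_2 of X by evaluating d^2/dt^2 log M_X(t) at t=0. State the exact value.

κ_2 = K′′(0) = 3/16

M_X(t) = 64/(4 - t)^3
K_X(t) = log M_X(t) = -3*log(4 - t) + 6*log(2)
K′(t) = -3/(t - 4)
K′′(t) = 3/(t^2 - 8*t + 16)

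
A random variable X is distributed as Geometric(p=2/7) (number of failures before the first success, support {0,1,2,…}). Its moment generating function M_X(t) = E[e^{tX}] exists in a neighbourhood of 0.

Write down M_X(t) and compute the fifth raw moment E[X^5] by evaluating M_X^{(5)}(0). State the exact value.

E[X^5] = D^5[M](0) = 47255/2

M_X(t) = 2/(7*(1 - 5*e^(t)/7))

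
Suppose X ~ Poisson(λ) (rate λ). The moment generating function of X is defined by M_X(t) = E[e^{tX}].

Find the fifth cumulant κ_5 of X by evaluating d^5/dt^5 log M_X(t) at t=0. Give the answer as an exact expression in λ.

κ_5 = K^(5)(0) = λ

M_X(t) = e^(λ*(e^(t) - 1))
K_X(t) = log M_X(t) = λ*(e^(t) - 1)
K^(5)(t) = λ*e^(t)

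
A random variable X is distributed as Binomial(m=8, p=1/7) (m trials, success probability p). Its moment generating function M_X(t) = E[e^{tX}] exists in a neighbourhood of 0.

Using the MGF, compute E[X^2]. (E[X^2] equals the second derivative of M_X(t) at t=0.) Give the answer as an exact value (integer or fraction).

E[X^2] = M′′(0) = 16/7

M_X(t) = (e^(t)/7 + 6/7)^8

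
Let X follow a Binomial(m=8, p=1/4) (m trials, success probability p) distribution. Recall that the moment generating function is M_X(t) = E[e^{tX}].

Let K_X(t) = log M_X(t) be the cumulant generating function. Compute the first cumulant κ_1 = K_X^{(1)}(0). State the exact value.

M_X(t) = (e^(t)/4 + 3/4)^8
K_X(t) = log M_X(t) = 8*log(e^(t)/4 + 3/4)
K^(1)(t) = 8*e^(t)/(e^(t) + 3)

κ_1 = K^(1)(0) = 2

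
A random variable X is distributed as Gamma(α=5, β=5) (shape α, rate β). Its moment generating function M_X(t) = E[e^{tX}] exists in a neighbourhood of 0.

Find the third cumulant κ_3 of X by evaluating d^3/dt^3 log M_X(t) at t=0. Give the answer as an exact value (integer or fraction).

M_X(t) = 3125/(5 - t)^5
K_X(t) = log M_X(t) = -5*log(5 - t) + 5*log(5)
K′(t) = -5/(t - 5)
K′′(t) = 5/(t^2 - 10*t + 25)
K′′′(t) = -10/(t^3 - 15*t^2 + 75*t - 125)

κ_3 = K′′′(0) = 2/25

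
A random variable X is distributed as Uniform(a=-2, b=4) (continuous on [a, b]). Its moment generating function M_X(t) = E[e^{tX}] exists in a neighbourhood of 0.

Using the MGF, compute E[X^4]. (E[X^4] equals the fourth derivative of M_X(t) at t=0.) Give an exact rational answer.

M_X(t) = (e^(4*t) - e^(-2*t))/(6*t)
dM/dt = (4*t*e^(6*t) + 2*t - e^(6*t) + 1)*e^(-2*t)/(6*t^2)
d^2M/dt^2 = (8*t^2*e^(6*t) - 2*t^2 - 4*t*e^(6*t) - 2*t + e^(6*t) - 1)*e^(-2*t)/(3*t^3)
d^3M/dt^3 = (32*t^3*e^(6*t) + 4*t^3 - 24*t^2*e^(6*t) + 6*t^2 + 12*t*e^(6*t) + 6*t - 3*e^(6*t) + 3)*e^(-2*t)/(3*t^4)
d^4M/dt^4 = (128*t^4*e^(6*t) - 8*t^4 - 128*t^3*e^(6*t) - 16*t^3 + 96*t^2*e^(6*t) - 24*t^2 - 48*t*e^(6*t) - 24*t + 12*e^(6*t) - 12)*e^(-2*t)/(3*t^5)

E[X^4] = d^4M/dt^4 |_{t=0} = 176/5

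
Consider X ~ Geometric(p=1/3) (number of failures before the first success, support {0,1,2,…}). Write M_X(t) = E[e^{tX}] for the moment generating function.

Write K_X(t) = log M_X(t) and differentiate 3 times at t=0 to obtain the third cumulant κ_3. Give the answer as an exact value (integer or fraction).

M_X(t) = 1/(3*(1 - 2*e^(t)/3))
K_X(t) = log M_X(t) = -log(1 - 2*e^(t)/3) - log(3)
D^3[K](t) = (-12*e^(2*t) - 18*e^(t))/(8*e^(3*t) - 36*e^(2*t) + 54*e^(t) - 27)

κ_3 = D^3[K](0) = 30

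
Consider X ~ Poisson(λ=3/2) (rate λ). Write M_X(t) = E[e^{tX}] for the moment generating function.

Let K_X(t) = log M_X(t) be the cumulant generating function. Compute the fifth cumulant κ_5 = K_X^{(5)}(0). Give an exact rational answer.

κ_5 = D^5[K](0) = 3/2

M_X(t) = e^(3*e^(t)/2 - 3/2)
K_X(t) = log M_X(t) = 3*e^(t)/2 - 3/2
D^5[K](t) = 3*e^(t)/2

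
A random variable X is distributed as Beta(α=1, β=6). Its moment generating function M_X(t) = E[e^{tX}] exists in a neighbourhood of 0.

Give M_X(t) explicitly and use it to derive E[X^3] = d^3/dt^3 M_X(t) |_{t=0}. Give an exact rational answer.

M_X(t) = ₁F₁(1; 7; t)
D^3[M](t) = ₁F₁(4; 10; t)/84

E[X^3] = D^3[M](0) = 1/84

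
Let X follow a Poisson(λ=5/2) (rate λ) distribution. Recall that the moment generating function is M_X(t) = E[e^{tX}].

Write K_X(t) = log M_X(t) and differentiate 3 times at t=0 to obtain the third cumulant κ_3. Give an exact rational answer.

M_X(t) = e^(5*e^(t)/2 - 5/2)
K_X(t) = log M_X(t) = 5*e^(t)/2 - 5/2
D^3[K](t) = 5*e^(t)/2

κ_3 = D^3[K](0) = 5/2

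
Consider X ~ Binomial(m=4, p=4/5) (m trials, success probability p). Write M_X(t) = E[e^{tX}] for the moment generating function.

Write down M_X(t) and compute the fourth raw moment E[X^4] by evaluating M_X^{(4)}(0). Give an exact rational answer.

E[X^4] = D^4[M](0) = 87824/625

M_X(t) = (4*e^(t)/5 + 1/5)^4
D^4[M](t) = 65536*e^(4*t)/625 + 20736*e^(3*t)/625 + 1536*e^(2*t)/625 + 16*e^(t)/625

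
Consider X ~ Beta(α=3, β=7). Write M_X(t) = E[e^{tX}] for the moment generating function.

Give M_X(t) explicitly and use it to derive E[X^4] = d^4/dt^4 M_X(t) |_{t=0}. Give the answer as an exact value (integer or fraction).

E[X^4] = D^4[M](0) = 3/143

M_X(t) = ₁F₁(3; 10; t)
D^4[M](t) = 3*₁F₁(7; 14; t)/143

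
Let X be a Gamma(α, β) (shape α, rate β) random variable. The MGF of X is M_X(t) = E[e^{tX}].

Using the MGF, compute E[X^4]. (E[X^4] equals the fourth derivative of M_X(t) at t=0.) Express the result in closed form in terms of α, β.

M_X(t) = (β/(β - t))^α
dM/dt = -α*β^α*(1/(β - t))^α/(-β + t)
d^2M/dt^2 = (α^2*β^α*(1/(β - t))^α + α*β^α*(1/(β - t))^α)/(β^2 - 2*β*t + t^2)
d^3M/dt^3 = (-α^3*β^α*(1/(β - t))^α - 3*α^2*β^α*(1/(β - t))^α - 2*α*β^α*(1/(β - t))^α)/(-β^3 + 3*β^2*t - 3*β*t^2 + t^3)
d^4M/dt^4 = (α^4*β^α*(1/(β - t))^α + 6*α^3*β^α*(1/(β - t))^α + 11*α^2*β^α*(1/(β - t))^α + 6*α*β^α*(1/(β - t))^α)/(β^4 - 4*β^3*t + 6*β^2*t^2 - 4*β*t^3 + t^4)

E[X^4] = d^4M/dt^4 |_{t=0} = α*(α^3 + 6*α^2 + 11*α + 6)/β^4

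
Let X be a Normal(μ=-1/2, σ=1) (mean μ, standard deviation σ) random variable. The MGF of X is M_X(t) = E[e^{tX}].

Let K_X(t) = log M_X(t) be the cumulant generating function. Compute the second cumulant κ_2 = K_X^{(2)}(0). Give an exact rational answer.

κ_2 = K^(2)(0) = 1

M_X(t) = e^(t^2/2 - t/2)
K_X(t) = log M_X(t) = t^2/2 - t/2
K^(2)(t) = 1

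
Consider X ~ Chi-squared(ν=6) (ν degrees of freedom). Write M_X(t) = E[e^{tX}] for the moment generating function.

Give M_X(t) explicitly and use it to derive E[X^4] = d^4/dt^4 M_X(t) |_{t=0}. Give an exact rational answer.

M_X(t) = (1 - 2*t)^(-3)
dM/dt = 6/(16*t^4 - 32*t^3 + 24*t^2 - 8*t + 1)
d^2M/dt^2 = -48/(32*t^5 - 80*t^4 + 80*t^3 - 40*t^2 + 10*t - 1)
d^3M/dt^3 = 480/(64*t^6 - 192*t^5 + 240*t^4 - 160*t^3 + 60*t^2 - 12*t + 1)
d^4M/dt^4 = -5760/(128*t^7 - 448*t^6 + 672*t^5 - 560*t^4 + 280*t^3 - 84*t^2 + 14*t - 1)

E[X^4] = d^4M/dt^4 |_{t=0} = 5760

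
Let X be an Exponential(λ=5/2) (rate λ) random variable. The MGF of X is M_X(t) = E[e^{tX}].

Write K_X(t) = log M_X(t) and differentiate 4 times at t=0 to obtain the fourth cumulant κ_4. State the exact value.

M_X(t) = 5/(2*(5/2 - t))
K_X(t) = log M_X(t) = -log(5/2 - t) - log(2) + log(5)
K^(4)(t) = 96/(16*t^4 - 160*t^3 + 600*t^2 - 1000*t + 625)

κ_4 = K^(4)(0) = 96/625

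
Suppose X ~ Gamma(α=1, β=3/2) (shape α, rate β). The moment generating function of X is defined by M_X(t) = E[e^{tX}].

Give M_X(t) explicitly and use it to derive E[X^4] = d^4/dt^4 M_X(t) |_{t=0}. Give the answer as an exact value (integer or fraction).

E[X^4] = D^4[M](0) = 128/27

M_X(t) = 3/(2*(3/2 - t))
D^4[M](t) = -1152/(32*t^5 - 240*t^4 + 720*t^3 - 1080*t^2 + 810*t - 243)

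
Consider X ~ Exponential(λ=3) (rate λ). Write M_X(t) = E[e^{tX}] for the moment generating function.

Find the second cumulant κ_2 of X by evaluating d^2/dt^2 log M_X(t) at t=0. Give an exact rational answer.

M_X(t) = 3/(3 - t)
K_X(t) = log M_X(t) = -log(3 - t) + log(3)
K^(2)(t) = 1/(t^2 - 6*t + 9)

κ_2 = K^(2)(0) = 1/9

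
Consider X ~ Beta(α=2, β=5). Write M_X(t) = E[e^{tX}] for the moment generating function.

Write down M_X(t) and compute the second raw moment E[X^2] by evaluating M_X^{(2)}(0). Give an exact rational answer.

E[X^2] = M′′(0) = 3/28

M_X(t) = ₁F₁(2; 7; t)
M′(t) = 2*₁F₁(3; 8; t)/7
M′′(t) = 3*₁F₁(4; 9; t)/28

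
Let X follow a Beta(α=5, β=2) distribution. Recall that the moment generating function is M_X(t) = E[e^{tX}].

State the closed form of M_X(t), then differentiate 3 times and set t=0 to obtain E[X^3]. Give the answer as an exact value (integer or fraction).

M_X(t) = ₁F₁(5; 7; t)
M′(t) = 5*₁F₁(6; 8; t)/7
M′′(t) = 15*₁F₁(7; 9; t)/28
M′′′(t) = 5*₁F₁(8; 10; t)/12

E[X^3] = M′′′(0) = 5/12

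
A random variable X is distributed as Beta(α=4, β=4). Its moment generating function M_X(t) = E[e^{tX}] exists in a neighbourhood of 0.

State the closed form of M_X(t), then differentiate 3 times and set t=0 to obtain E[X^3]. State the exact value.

E[X^3] = M^(3)(0) = 1/6

M_X(t) = ₁F₁(4; 8; t)
M^(3)(t) = ₁F₁(7; 11; t)/6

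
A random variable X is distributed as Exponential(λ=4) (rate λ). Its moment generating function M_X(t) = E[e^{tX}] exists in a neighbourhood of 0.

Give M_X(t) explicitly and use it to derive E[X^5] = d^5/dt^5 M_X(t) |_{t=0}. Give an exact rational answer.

E[X^5] = M^(5)(0) = 15/128

M_X(t) = 4/(4 - t)
M^(5)(t) = 480/(t^6 - 24*t^5 + 240*t^4 - 1280*t^3 + 3840*t^2 - 6144*t + 4096)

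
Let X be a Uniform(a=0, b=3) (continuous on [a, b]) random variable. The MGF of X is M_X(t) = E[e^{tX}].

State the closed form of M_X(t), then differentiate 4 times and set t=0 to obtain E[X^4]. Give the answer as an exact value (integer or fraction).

E[X^4] = D^4[M](0) = 81/5

M_X(t) = (e^(3*t) - 1)/(3*t)
D^4[M](t) = (27*t^4*e^(3*t) - 36*t^3*e^(3*t) + 36*t^2*e^(3*t) - 24*t*e^(3*t) + 8*e^(3*t) - 8)/t^5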